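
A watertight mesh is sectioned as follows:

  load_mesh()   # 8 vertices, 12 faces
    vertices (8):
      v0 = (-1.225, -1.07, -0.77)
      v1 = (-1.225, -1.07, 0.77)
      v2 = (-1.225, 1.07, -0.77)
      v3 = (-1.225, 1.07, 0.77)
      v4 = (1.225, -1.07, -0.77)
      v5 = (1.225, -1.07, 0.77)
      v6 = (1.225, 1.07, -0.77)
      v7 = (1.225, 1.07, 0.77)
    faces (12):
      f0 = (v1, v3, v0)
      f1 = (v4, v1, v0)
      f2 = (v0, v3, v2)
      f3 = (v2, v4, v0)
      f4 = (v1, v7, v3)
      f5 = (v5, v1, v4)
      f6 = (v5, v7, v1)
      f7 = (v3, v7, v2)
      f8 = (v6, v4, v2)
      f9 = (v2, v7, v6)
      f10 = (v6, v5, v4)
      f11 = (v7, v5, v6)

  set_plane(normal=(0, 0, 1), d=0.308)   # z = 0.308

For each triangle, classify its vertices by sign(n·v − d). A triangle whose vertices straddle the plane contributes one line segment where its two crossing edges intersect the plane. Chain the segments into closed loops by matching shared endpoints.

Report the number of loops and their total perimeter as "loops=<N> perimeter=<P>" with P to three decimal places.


loops=1 perimeter=9.180

Straddling triangles (8 of 12):
  (v1,v3,v0) [++-] → (-1.225, 0.428, 0.308)–(-1.225, -1.07, 0.308)  len=1.4980
  (v4,v1,v0) [-+-] → (-0.49, -1.07, 0.308)–(-1.225, -1.07, 0.308)  len=0.7350
  (v0,v3,v2) [-+-] → (-1.225, 0.428, 0.308)–(-1.225, 1.07, 0.308)  len=0.6420
  (v5,v1,v4) [++-] → (-0.49, -1.07, 0.308)–(1.225, -1.07, 0.308)  len=1.7150
  (v3,v7,v2) [++-] → (0.49, 1.07, 0.308)–(-1.225, 1.07, 0.308)  len=1.7150
  (v2,v7,v6) [-+-] → (0.49, 1.07, 0.308)–(1.225, 1.07, 0.308)  len=0.7350
  (v6,v5,v4) [-+-] → (1.225, -0.428, 0.308)–(1.225, -1.07, 0.308)  len=0.6420
  (v7,v5,v6) [++-] → (1.225, -0.428, 0.308)–(1.225, 1.07, 0.308)  len=1.4980

Chained into 1 loop(s):
  loop 1: 8 segments, perimeter = 9.1800
Total perimeter = 9.180


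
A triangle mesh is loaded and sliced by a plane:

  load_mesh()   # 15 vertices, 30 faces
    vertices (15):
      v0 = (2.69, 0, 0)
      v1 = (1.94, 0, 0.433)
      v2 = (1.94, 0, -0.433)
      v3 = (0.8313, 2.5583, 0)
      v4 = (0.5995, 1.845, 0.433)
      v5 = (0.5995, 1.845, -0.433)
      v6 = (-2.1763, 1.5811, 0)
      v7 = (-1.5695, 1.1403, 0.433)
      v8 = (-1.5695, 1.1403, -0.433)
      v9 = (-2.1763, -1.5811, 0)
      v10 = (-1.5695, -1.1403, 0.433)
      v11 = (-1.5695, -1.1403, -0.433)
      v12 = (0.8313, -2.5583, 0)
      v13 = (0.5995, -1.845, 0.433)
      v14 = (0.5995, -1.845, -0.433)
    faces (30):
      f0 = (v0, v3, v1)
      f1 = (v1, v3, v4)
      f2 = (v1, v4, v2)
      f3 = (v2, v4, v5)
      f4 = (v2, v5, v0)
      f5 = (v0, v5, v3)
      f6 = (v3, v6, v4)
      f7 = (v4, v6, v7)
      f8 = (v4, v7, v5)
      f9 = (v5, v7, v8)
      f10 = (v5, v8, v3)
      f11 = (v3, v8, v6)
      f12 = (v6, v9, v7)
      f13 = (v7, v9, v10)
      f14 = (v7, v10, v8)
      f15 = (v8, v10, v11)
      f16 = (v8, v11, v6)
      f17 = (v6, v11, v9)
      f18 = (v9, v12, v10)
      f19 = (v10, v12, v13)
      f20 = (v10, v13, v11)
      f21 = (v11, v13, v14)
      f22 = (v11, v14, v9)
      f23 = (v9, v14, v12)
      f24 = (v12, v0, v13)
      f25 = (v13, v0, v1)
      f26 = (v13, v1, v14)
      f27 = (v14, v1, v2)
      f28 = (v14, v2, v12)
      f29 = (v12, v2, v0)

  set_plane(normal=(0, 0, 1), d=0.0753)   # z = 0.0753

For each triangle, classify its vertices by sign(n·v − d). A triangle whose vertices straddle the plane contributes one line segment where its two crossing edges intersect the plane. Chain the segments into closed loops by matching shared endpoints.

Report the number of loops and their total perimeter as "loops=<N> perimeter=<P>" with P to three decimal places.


Straddling triangles (20 of 30):
  (v0,v3,v1) [--+] → (1.02411, 2.1134, 0.0753)–(2.55957, 0, 0.0753)  len=2.6123
  (v1,v3,v4) [+-+] → (1.02411, 2.1134, 0.0753)–(0.790989, 2.43425, 0.0753)  len=0.3966
  (v1,v4,v2) [++-] → (1.15319, 1.08293, 0.0753)–(1.94, 0, 0.0753)  len=1.3386
  (v2,v4,v5) [-+-] → (1.15319, 1.08293, 0.0753)–(0.5995, 1.845, 0.0753)  len=0.9420
  (v3,v6,v4) [--+] → (-1.69358, 1.62699, 0.0753)–(0.790989, 2.43425, 0.0753)  len=2.6124
  (v4,v6,v7) [+-+] → (-1.69358, 1.62699, 0.0753)–(-2.07078, 1.50444, 0.0753)  len=0.3966
  (v4,v7,v5) [++-] → (-0.673598, 1.43138, 0.0753)–(0.5995, 1.845, 0.0753)  len=1.3386
  (v5,v7,v8) [-+-] → (-0.673598, 1.43138, 0.0753)–(-1.5695, 1.1403, 0.0753)  len=0.9420
  (v6,v9,v7) [--+] → (-2.07078, -1.10784, 0.0753)–(-2.07078, 1.50444, 0.0753)  len=2.6123
  (v7,v9,v10) [+-+] → (-2.07078, -1.10784, 0.0753)–(-2.07078, -1.50444, 0.0753)  len=0.3966
  (v7,v10,v8) [++-] → (-1.5695, -0.198302, 0.0753)–(-1.5695, 1.1403, 0.0753)  len=1.3386
  (v8,v10,v11) [-+-] → (-1.5695, -0.198302, 0.0753)–(-1.5695, -1.1403, 0.0753)  len=0.9420
  (v9,v12,v10) [--+] → (0.413794, -2.31171, 0.0753)–(-2.07078, -1.50444, 0.0753)  len=2.6124
  (v10,v12,v13) [+-+] → (0.413794, -2.31171, 0.0753)–(0.790989, -2.43425, 0.0753)  len=0.3966
  (v10,v13,v11) [++-] → (-0.296402, -1.55392, 0.0753)–(-1.5695, -1.1403, 0.0753)  len=1.3386
  (v11,v13,v14) [-+-] → (-0.296402, -1.55392, 0.0753)–(0.5995, -1.845, 0.0753)  len=0.9420
  (v12,v0,v13) [--+] → (2.32646, -0.320851, 0.0753)–(0.790989, -2.43425, 0.0753)  len=2.6123
  (v13,v0,v1) [+-+] → (2.32646, -0.320851, 0.0753)–(2.55957, 0, 0.0753)  len=0.3966
  (v13,v1,v14) [++-] → (1.38631, -0.762074, 0.0753)–(0.5995, -1.845, 0.0753)  len=1.3386
  (v14,v1,v2) [-+-] → (1.38631, -0.762074, 0.0753)–(1.94, 0, 0.0753)  len=0.9420

Chained into 2 loop(s):
  loop 1: 10 segments, perimeter = 15.0447
  loop 2: 10 segments, perimeter = 11.4029
Total perimeter = 26.448

loops=2 perimeter=26.448


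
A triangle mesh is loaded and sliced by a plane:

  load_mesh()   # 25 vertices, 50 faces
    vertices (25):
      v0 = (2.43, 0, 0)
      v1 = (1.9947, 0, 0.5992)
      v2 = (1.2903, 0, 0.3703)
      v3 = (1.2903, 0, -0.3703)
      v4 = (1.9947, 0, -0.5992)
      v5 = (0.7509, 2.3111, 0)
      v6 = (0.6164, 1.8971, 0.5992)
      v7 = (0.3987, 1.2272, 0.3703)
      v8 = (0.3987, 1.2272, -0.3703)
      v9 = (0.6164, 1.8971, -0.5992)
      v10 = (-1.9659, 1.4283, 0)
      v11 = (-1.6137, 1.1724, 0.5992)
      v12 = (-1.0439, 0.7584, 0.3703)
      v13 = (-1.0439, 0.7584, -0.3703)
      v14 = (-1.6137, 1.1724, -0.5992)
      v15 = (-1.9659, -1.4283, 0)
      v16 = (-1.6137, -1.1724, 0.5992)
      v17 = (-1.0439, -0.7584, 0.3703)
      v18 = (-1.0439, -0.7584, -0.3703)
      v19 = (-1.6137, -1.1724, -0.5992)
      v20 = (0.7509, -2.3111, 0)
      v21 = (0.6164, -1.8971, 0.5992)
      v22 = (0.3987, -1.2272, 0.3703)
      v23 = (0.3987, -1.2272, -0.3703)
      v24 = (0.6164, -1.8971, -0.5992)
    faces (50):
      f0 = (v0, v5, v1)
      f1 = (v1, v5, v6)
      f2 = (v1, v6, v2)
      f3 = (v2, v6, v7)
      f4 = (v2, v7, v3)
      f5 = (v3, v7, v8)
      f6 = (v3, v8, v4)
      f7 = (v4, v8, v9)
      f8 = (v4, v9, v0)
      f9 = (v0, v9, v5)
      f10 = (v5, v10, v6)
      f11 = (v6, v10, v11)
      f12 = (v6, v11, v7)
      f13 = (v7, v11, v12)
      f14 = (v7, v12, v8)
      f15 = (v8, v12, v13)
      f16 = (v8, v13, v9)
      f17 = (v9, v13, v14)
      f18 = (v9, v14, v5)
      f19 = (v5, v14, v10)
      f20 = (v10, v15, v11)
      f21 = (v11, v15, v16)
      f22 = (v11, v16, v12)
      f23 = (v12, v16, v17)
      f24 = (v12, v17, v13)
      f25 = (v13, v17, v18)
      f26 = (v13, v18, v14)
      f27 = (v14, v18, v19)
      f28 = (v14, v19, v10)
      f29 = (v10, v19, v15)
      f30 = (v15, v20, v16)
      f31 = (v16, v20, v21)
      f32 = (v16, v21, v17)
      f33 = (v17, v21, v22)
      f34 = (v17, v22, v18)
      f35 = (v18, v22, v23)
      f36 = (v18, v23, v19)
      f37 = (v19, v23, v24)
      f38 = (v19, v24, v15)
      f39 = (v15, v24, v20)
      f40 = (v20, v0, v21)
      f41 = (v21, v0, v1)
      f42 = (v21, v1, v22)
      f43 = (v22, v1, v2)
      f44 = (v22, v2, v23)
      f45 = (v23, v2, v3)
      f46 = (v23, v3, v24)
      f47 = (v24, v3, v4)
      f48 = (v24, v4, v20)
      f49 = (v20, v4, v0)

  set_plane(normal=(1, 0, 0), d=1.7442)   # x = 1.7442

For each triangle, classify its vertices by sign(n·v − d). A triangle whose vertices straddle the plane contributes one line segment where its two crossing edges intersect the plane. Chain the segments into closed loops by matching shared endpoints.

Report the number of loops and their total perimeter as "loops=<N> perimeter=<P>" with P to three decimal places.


loops=1 perimeter=4.806

Straddling triangles (14 of 50):
  (v0,v5,v1) [+-+] → (1.7442, 0.94393, 0)–(1.7442, 0.465453, 0.478522)  len=0.6767
  (v1,v5,v6) [+--] → (1.7442, 0.465453, 0.478522)–(1.7442, 0.34479, 0.5992)  len=0.1707
  (v1,v6,v2) [+--] → (1.7442, 0.34479, 0.5992)–(1.7442, 0, 0.517798)  len=0.3543
  (v3,v8,v4) [--+] → (1.7442, 0.192615, -0.563273)–(1.7442, 0, -0.517798)  len=0.1979
  (v4,v8,v9) [+--] → (1.7442, 0.192615, -0.563273)–(1.7442, 0.34479, -0.5992)  len=0.1564
  (v4,v9,v0) [+-+] → (1.7442, 0.34479, -0.5992)–(1.7442, 0.717375, -0.226583)  len=0.5269
  (v0,v9,v5) [+--] → (1.7442, 0.717375, -0.226583)–(1.7442, 0.94393, 0)  len=0.3204
  (v20,v0,v21) [-+-] → (1.7442, -0.94393, 0)–(1.7442, -0.717375, 0.226583)  len=0.3204
  (v21,v0,v1) [-++] → (1.7442, -0.717375, 0.226583)–(1.7442, -0.34479, 0.5992)  len=0.5269
  (v21,v1,v22) [-+-] → (1.7442, -0.34479, 0.5992)–(1.7442, -0.192615, 0.563273)  len=0.1564
  (v22,v1,v2) [-+-] → (1.7442, -0.192615, 0.563273)–(1.7442, 0, 0.517798)  len=0.1979
  (v24,v3,v4) [--+] → (1.7442, 0, -0.517798)–(1.7442, -0.34479, -0.5992)  len=0.3543
  (v24,v4,v20) [-+-] → (1.7442, -0.34479, -0.5992)–(1.7442, -0.465453, -0.478522)  len=0.1707
  (v20,v4,v0) [-++] → (1.7442, -0.465453, -0.478522)–(1.7442, -0.94393, 0)  len=0.6767

Chained into 1 loop(s):
  loop 1: 14 segments, perimeter = 4.8065
Total perimeter = 4.806


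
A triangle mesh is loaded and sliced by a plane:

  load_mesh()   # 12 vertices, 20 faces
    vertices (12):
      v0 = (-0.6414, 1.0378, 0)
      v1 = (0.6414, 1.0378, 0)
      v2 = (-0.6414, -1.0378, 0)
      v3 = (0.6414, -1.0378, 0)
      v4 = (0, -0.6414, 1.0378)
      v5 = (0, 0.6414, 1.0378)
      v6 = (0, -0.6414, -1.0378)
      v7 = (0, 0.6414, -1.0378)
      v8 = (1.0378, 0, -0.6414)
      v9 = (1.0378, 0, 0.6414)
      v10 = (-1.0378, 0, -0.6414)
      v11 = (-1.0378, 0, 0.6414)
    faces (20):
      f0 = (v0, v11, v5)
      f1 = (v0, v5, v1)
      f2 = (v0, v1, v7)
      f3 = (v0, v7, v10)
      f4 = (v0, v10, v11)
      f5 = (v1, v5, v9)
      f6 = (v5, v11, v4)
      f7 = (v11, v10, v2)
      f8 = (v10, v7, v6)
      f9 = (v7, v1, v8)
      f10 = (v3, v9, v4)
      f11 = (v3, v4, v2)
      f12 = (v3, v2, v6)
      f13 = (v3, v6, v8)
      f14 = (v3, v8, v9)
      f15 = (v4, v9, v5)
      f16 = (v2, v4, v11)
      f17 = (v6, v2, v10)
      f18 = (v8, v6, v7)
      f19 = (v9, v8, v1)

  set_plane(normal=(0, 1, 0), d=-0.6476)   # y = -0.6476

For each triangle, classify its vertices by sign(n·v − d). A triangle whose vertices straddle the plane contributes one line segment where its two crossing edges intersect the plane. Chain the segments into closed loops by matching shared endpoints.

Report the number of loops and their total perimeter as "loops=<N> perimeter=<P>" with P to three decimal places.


loops=1 perimeter=5.419

Straddling triangles (8 of 20):
  (v11,v10,v2) [++-] → (-0.790442, -0.6476, -0.241158)–(-0.790442, -0.6476, 0.241158)  len=0.4823
  (v3,v9,v4) [-++] → (0.790442, -0.6476, 0.241158)–(0.010032, -0.6476, 1.02157)  len=1.1037
  (v3,v4,v2) [-+-] → (0.010032, -0.6476, 1.02157)–(-0.010032, -0.6476, 1.02157)  len=0.0201
  (v3,v2,v6) [--+] → (-0.010032, -0.6476, -1.02157)–(0.010032, -0.6476, -1.02157)  len=0.0201
  (v3,v6,v8) [-++] → (0.010032, -0.6476, -1.02157)–(0.790442, -0.6476, -0.241158)  len=1.1037
  (v3,v8,v9) [-++] → (0.790442, -0.6476, -0.241158)–(0.790442, -0.6476, 0.241158)  len=0.4823
  (v2,v4,v11) [-++] → (-0.010032, -0.6476, 1.02157)–(-0.790442, -0.6476, 0.241158)  len=1.1037
  (v6,v2,v10) [+-+] → (-0.010032, -0.6476, -1.02157)–(-0.790442, -0.6476, -0.241158)  len=1.1037

Chained into 1 loop(s):
  loop 1: 8 segments, perimeter = 5.4194
Total perimeter = 5.419


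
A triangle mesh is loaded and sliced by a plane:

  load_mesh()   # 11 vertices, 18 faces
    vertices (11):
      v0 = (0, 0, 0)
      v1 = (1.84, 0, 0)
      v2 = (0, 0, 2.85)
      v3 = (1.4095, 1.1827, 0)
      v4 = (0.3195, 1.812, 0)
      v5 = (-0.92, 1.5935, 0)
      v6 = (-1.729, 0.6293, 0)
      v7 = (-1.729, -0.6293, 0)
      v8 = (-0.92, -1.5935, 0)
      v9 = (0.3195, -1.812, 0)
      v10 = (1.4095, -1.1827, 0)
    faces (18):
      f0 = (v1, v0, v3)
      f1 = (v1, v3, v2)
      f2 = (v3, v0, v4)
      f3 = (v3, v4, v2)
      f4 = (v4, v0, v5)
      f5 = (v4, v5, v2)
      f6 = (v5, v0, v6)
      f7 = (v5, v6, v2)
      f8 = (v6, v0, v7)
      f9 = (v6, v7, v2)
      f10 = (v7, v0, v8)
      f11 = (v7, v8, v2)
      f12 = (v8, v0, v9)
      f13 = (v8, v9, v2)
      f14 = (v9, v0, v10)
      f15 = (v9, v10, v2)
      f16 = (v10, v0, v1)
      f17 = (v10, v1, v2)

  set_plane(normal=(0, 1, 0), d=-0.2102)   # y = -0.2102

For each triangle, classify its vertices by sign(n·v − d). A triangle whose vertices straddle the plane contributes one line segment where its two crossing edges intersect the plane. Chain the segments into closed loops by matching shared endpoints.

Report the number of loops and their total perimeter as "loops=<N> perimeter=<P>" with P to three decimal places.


loops=1 perimeter=9.678

Straddling triangles (10 of 18):
  (v6,v0,v7) [++-] → (-0.577524, -0.2102, 0)–(-1.729, -0.2102, 0)  len=1.1515
  (v6,v7,v2) [+-+] → (-1.729, -0.2102, 0)–(-0.577524, -0.2102, 1.89804)  len=2.2200
  (v7,v0,v8) [-+-] → (-0.577524, -0.2102, 0)–(-0.121358, -0.2102, 0)  len=0.4562
  (v7,v8,v2) [--+] → (-0.121358, -0.2102, 2.47405)–(-0.577524, -0.2102, 1.89804)  len=0.7348
  (v8,v0,v9) [-+-] → (-0.121358, -0.2102, 0)–(0.0370634, -0.2102, 0)  len=0.1584
  (v8,v9,v2) [--+] → (0.0370634, -0.2102, 2.51939)–(-0.121358, -0.2102, 2.47405)  len=0.1648
  (v9,v0,v10) [-+-] → (0.0370634, -0.2102, 0)–(0.250509, -0.2102, 0)  len=0.2134
  (v9,v10,v2) [--+] → (0.250509, -0.2102, 2.34347)–(0.0370634, -0.2102, 2.51939)  len=0.2766
  (v10,v0,v1) [-++] → (0.250509, -0.2102, 0)–(1.76349, -0.2102, 0)  len=1.5130
  (v10,v1,v2) [-++] → (1.76349, -0.2102, 0)–(0.250509, -0.2102, 2.34347)  len=2.7894

Chained into 1 loop(s):
  loop 1: 10 segments, perimeter = 9.6781
Total perimeter = 9.678


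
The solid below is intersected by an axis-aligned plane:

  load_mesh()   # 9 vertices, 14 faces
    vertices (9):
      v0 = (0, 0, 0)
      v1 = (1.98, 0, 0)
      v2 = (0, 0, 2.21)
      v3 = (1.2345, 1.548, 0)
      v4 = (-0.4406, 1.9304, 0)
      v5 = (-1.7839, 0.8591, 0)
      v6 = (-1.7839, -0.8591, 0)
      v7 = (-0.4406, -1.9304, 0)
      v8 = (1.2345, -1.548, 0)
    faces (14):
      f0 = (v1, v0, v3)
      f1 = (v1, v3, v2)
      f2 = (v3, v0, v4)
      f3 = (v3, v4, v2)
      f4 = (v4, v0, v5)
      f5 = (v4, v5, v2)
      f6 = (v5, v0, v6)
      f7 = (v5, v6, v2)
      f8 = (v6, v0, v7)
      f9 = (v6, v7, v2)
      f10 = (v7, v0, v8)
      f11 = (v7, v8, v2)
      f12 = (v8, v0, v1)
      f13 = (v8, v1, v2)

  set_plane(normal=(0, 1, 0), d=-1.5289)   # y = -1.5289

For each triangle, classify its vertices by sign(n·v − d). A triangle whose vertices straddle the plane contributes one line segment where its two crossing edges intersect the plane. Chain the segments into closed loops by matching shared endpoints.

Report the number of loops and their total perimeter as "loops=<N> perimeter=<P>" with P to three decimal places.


Straddling triangles (6 of 14):
  (v6,v0,v7) [++-] → (-0.34896, -1.5289, 0)–(-0.94404, -1.5289, 0)  len=0.5951
  (v6,v7,v2) [+-+] → (-0.94404, -1.5289, 0)–(-0.34896, -1.5289, 0.459653)  len=0.7519
  (v7,v0,v8) [-+-] → (-0.34896, -1.5289, 0)–(1.21927, -1.5289, 0)  len=1.5682
  (v7,v8,v2) [--+] → (1.21927, -1.5289, 0.0272681)–(-0.34896, -1.5289, 0.459653)  len=1.6267
  (v8,v0,v1) [-++] → (1.21927, -1.5289, 0)–(1.2437, -1.5289, 0)  len=0.0244
  (v8,v1,v2) [-++] → (1.2437, -1.5289, 0)–(1.21927, -1.5289, 0.0272681)  len=0.0366

Chained into 1 loop(s):
  loop 1: 6 segments, perimeter = 4.6030
Total perimeter = 4.603

loops=1 perimeter=4.603


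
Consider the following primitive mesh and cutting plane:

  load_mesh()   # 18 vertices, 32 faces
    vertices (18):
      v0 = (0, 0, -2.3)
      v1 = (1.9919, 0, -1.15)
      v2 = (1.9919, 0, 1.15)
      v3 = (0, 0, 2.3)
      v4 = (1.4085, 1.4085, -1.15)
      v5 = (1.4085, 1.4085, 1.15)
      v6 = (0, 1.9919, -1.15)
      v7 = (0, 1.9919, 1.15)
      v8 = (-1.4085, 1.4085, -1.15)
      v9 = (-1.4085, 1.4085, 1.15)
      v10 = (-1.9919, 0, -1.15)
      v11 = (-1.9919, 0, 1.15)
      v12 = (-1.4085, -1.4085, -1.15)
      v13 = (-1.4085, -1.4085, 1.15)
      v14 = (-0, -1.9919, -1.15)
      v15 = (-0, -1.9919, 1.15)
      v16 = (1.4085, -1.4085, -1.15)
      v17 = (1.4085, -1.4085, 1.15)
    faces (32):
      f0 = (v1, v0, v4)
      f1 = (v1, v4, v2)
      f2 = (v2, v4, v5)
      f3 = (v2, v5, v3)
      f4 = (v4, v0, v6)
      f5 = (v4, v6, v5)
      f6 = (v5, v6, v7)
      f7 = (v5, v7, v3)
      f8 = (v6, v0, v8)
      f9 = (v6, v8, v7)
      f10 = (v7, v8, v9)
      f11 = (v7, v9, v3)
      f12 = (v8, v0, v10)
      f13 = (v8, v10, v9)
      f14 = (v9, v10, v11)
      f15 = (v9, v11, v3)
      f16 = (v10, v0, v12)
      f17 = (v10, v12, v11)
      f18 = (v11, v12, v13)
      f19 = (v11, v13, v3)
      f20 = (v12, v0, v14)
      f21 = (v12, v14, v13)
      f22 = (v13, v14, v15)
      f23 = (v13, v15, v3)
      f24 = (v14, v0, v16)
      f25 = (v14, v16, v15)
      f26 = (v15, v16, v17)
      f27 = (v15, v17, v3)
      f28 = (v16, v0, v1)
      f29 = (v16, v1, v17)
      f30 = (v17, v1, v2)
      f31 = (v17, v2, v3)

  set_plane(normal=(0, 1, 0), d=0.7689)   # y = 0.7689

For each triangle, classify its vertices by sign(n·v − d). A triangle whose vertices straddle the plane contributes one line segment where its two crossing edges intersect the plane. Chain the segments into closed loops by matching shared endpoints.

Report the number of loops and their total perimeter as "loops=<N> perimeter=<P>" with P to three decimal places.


loops=1 perimeter=11.940

Straddling triangles (12 of 32):
  (v1,v0,v4) [--+] → (0.7689, 0.7689, -1.67222)–(1.67342, 0.7689, -1.15)  len=1.0444
  (v1,v4,v2) [-+-] → (1.67342, 0.7689, -1.15)–(1.67342, 0.7689, -0.10557)  len=1.0444
  (v2,v4,v5) [-++] → (1.67342, 0.7689, -0.10557)–(1.67342, 0.7689, 1.15)  len=1.2556
  (v2,v5,v3) [-+-] → (1.67342, 0.7689, 1.15)–(0.7689, 0.7689, 1.67222)  len=1.0444
  (v4,v0,v6) [+-+] → (0.7689, 0.7689, -1.67222)–(0, 0.7689, -1.85608)  len=0.7906
  (v5,v7,v3) [++-] → (0, 0.7689, 1.85608)–(0.7689, 0.7689, 1.67222)  len=0.7906
  (v6,v0,v8) [+-+] → (0, 0.7689, -1.85608)–(-0.7689, 0.7689, -1.67222)  len=0.7906
  (v7,v9,v3) [++-] → (-0.7689, 0.7689, 1.67222)–(0, 0.7689, 1.85608)  len=0.7906
  (v8,v0,v10) [+--] → (-0.7689, 0.7689, -1.67222)–(-1.67342, 0.7689, -1.15)  len=1.0444
  (v8,v10,v9) [+-+] → (-1.67342, 0.7689, -1.15)–(-1.67342, 0.7689, 0.10557)  len=1.2556
  (v9,v10,v11) [+--] → (-1.67342, 0.7689, 0.10557)–(-1.67342, 0.7689, 1.15)  len=1.0444
  (v9,v11,v3) [+--] → (-1.67342, 0.7689, 1.15)–(-0.7689, 0.7689, 1.67222)  len=1.0444

Chained into 1 loop(s):
  loop 1: 12 segments, perimeter = 11.9401
Total perimeter = 11.940


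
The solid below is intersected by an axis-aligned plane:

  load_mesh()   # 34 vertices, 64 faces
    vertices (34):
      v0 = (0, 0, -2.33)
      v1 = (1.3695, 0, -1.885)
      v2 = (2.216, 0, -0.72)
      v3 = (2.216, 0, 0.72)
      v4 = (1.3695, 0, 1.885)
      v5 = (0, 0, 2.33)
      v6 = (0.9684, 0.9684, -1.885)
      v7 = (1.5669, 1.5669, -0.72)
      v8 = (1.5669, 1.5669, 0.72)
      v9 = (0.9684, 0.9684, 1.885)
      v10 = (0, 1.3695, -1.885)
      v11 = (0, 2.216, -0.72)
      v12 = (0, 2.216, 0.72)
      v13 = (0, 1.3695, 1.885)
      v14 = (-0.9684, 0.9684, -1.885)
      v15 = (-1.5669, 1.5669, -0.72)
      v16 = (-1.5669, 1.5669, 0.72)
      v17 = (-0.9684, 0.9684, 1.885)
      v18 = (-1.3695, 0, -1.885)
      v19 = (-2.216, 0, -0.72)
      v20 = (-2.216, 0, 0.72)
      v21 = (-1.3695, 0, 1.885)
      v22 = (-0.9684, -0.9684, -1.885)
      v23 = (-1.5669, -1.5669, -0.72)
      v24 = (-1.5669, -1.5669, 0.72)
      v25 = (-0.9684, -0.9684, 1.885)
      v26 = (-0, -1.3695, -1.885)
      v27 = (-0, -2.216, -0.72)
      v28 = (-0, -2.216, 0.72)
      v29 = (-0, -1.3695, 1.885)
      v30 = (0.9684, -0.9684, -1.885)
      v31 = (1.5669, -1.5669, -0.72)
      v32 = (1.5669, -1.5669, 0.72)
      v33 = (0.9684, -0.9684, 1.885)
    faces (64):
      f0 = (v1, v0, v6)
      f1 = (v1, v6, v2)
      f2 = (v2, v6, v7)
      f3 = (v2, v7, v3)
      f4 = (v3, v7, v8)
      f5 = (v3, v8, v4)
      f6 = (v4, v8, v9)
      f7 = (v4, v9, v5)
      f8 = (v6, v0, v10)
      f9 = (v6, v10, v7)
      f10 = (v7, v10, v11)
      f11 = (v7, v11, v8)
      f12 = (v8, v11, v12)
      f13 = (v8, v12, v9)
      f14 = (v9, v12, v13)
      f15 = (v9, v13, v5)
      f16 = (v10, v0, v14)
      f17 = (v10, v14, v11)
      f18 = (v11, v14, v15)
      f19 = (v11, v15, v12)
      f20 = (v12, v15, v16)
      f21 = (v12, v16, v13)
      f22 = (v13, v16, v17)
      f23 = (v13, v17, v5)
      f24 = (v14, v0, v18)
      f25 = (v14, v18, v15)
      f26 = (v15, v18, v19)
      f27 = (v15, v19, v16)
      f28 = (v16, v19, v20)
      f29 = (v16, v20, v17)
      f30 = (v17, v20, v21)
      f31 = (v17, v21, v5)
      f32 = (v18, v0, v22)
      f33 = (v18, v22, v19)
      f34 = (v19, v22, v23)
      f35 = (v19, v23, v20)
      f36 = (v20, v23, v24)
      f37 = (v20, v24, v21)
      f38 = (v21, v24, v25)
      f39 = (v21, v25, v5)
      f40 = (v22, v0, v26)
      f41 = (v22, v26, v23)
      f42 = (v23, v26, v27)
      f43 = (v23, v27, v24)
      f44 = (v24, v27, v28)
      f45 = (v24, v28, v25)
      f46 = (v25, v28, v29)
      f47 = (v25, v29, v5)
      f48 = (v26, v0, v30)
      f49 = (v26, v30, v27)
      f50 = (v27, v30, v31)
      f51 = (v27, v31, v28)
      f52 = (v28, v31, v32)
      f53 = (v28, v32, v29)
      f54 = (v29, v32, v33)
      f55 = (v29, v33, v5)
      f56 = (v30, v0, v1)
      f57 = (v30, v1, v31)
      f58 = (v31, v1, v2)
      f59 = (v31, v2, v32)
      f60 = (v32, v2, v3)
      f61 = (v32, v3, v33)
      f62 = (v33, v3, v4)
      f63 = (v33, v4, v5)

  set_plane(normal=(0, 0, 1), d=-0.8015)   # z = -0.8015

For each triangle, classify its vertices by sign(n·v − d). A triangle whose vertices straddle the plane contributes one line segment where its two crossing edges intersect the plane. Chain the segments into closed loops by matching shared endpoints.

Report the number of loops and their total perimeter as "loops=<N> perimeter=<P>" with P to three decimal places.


Straddling triangles (16 of 64):
  (v1,v6,v2) [--+] → (2.12872, 0.0677464, -0.8015)–(2.15678, 0, -0.8015)  len=0.0733
  (v2,v6,v7) [+-+] → (2.12872, 0.0677464, -0.8015)–(1.52503, 1.52503, -0.8015)  len=1.5774
  (v6,v10,v7) [--+] → (1.45728, 1.55309, -0.8015)–(1.52503, 1.52503, -0.8015)  len=0.0733
  (v7,v10,v11) [+-+] → (1.45728, 1.55309, -0.8015)–(0, 2.15678, -0.8015)  len=1.5774
  (v10,v14,v11) [--+] → (-0.0677464, 2.12872, -0.8015)–(0, 2.15678, -0.8015)  len=0.0733
  (v11,v14,v15) [+-+] → (-0.0677464, 2.12872, -0.8015)–(-1.52503, 1.52503, -0.8015)  len=1.5774
  (v14,v18,v15) [--+] → (-1.55309, 1.45728, -0.8015)–(-1.52503, 1.52503, -0.8015)  len=0.0733
  (v15,v18,v19) [+-+] → (-1.55309, 1.45728, -0.8015)–(-2.15678, 0, -0.8015)  len=1.5774
  (v18,v22,v19) [--+] → (-2.12872, -0.0677464, -0.8015)–(-2.15678, 0, -0.8015)  len=0.0733
  (v19,v22,v23) [+-+] → (-2.12872, -0.0677464, -0.8015)–(-1.52503, -1.52503, -0.8015)  len=1.5774
  (v22,v26,v23) [--+] → (-1.45728, -1.55309, -0.8015)–(-1.52503, -1.52503, -0.8015)  len=0.0733
  (v23,v26,v27) [+-+] → (-1.45728, -1.55309, -0.8015)–(0, -2.15678, -0.8015)  len=1.5774
  (v26,v30,v27) [--+] → (0.0677464, -2.12872, -0.8015)–(0, -2.15678, -0.8015)  len=0.0733
  (v27,v30,v31) [+-+] → (0.0677464, -2.12872, -0.8015)–(1.52503, -1.52503, -0.8015)  len=1.5774
  (v30,v1,v31) [--+] → (1.55309, -1.45728, -0.8015)–(1.52503, -1.52503, -0.8015)  len=0.0733
  (v31,v1,v2) [+-+] → (1.55309, -1.45728, -0.8015)–(2.15678, 0, -0.8015)  len=1.5774

Chained into 1 loop(s):
  loop 1: 16 segments, perimeter = 13.2056
Total perimeter = 13.206

loops=1 perimeter=13.206


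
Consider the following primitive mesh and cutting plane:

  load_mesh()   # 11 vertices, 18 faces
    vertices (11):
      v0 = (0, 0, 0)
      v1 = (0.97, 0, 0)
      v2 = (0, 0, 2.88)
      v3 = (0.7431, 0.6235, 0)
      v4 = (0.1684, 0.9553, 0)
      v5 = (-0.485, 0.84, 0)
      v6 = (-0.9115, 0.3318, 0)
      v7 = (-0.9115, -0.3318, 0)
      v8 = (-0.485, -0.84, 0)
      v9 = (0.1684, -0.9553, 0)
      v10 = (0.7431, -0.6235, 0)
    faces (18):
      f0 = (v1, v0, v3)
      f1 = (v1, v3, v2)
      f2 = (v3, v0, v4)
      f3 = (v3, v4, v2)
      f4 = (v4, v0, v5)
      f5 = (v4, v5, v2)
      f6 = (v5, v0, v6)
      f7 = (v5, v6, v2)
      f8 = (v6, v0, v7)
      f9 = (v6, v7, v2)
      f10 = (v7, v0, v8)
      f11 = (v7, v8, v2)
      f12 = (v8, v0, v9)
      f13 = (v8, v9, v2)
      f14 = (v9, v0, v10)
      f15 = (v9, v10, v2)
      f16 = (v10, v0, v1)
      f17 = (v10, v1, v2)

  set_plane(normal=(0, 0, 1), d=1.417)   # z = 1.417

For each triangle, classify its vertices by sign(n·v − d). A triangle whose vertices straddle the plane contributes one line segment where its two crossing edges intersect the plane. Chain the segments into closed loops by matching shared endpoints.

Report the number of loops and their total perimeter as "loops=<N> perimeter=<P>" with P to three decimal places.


loops=1 perimeter=3.034

Straddling triangles (9 of 18):
  (v1,v3,v2) [--+] → (0.377484, 0.316729, 1.417)–(0.492747, 0, 1.417)  len=0.3371
  (v3,v4,v2) [--+] → (0.0855449, 0.485279, 1.417)–(0.377484, 0.316729, 1.417)  len=0.3371
  (v4,v5,v2) [--+] → (-0.246373, 0.426708, 1.417)–(0.0855449, 0.485279, 1.417)  len=0.3370
  (v5,v6,v2) [--+] → (-0.463029, 0.16855, 1.417)–(-0.246373, 0.426708, 1.417)  len=0.3370
  (v6,v7,v2) [--+] → (-0.463029, -0.16855, 1.417)–(-0.463029, 0.16855, 1.417)  len=0.3371
  (v7,v8,v2) [--+] → (-0.246373, -0.426708, 1.417)–(-0.463029, -0.16855, 1.417)  len=0.3370
  (v8,v9,v2) [--+] → (0.0855449, -0.485279, 1.417)–(-0.246373, -0.426708, 1.417)  len=0.3370
  (v9,v10,v2) [--+] → (0.377484, -0.316729, 1.417)–(0.0855449, -0.485279, 1.417)  len=0.3371
  (v10,v1,v2) [--+] → (0.492747, 0, 1.417)–(0.377484, -0.316729, 1.417)  len=0.3371

Chained into 1 loop(s):
  loop 1: 9 segments, perimeter = 3.0335
Total perimeter = 3.034


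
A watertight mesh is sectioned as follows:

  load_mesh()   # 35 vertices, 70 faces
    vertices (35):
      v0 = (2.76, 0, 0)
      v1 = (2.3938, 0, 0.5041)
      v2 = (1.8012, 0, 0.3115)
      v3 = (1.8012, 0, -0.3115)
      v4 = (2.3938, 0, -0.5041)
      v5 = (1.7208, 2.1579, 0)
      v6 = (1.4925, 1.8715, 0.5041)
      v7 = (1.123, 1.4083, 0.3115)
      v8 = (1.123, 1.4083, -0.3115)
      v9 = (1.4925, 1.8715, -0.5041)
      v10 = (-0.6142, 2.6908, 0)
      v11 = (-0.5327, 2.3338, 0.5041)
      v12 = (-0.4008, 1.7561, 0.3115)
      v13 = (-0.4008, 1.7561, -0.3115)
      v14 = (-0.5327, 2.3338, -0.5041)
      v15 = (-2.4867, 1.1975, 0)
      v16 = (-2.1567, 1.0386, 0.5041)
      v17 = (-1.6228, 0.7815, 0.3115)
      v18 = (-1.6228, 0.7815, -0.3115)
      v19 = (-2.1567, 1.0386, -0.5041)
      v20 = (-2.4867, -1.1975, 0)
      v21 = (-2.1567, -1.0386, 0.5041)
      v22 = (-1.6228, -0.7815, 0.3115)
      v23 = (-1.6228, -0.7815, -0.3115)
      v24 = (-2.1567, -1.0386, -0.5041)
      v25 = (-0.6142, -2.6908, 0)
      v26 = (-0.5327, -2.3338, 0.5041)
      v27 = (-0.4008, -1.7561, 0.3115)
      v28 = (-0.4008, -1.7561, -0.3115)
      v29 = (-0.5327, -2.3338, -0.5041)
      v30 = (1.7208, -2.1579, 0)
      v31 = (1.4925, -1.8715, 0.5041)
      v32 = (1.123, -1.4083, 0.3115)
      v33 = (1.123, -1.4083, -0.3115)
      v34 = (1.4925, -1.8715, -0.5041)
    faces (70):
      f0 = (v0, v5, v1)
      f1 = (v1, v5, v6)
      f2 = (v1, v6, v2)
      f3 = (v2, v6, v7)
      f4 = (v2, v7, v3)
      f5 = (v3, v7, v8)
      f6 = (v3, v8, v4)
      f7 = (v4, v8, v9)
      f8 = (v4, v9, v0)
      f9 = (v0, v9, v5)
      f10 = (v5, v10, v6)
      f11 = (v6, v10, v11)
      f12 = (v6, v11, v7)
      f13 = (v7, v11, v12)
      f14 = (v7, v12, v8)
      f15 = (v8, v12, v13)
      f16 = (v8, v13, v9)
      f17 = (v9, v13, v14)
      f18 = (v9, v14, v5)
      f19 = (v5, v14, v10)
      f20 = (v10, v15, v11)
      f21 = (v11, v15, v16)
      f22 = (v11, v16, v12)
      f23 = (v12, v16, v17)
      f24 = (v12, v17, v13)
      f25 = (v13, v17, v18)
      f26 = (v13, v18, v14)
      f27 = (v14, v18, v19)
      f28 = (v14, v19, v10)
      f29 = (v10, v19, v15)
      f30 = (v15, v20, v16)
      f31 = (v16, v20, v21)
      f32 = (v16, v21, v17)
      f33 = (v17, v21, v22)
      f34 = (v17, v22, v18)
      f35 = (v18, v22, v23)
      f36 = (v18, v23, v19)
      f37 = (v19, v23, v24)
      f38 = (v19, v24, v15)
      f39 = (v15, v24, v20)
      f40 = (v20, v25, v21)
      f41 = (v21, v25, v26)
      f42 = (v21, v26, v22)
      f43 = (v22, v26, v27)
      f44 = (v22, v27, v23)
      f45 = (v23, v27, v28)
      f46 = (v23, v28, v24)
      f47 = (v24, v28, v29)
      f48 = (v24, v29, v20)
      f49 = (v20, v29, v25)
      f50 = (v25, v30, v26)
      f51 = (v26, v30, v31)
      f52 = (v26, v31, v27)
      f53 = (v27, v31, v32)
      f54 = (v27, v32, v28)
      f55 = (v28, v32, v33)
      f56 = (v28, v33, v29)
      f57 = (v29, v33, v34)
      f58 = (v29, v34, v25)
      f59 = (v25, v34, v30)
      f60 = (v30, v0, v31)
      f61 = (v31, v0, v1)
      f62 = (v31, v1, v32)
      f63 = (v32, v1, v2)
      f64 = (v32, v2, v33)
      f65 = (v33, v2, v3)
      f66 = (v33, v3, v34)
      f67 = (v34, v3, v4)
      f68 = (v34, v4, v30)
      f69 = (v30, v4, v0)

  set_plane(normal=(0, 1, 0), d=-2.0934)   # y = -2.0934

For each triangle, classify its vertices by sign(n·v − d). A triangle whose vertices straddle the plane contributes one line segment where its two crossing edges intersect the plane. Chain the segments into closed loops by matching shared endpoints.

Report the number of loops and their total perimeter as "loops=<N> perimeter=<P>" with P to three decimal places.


loops=1 perimeter=6.903

Straddling triangles (16 of 70):
  (v20,v25,v21) [+-+] → (-1.3633, -2.0934, 0)–(-1.17193, -2.0934, 0.182272)  len=0.2643
  (v21,v25,v26) [+--] → (-1.17193, -2.0934, 0.182272)–(-0.834128, -2.0934, 0.5041)  len=0.4666
  (v21,v26,v22) [+-+] → (-0.834128, -2.0934, 0.5041)–(-0.70152, -2.0934, 0.474273)  len=0.1359
  (v22,v26,v27) [+-+] → (-0.70152, -2.0934, 0.474273)–(-0.477812, -2.0934, 0.423953)  len=0.2293
  (v24,v28,v29) [++-] → (-0.477812, -2.0934, -0.423953)–(-0.834128, -2.0934, -0.5041)  len=0.3652
  (v24,v29,v20) [+-+] → (-0.834128, -2.0934, -0.5041)–(-0.946096, -2.0934, -0.397451)  len=0.1546
  (v20,v29,v25) [+--] → (-0.946096, -2.0934, -0.397451)–(-1.3633, -2.0934, 0)  len=0.5762
  (v26,v30,v31) [--+] → (1.66938, -2.0934, 0.113528)–(0.520422, -2.0934, 0.5041)  len=1.2135
  (v26,v31,v27) [-++] → (0.520422, -2.0934, 0.5041)–(-0.477812, -2.0934, 0.423953)  len=1.0014
  (v28,v33,v29) [++-] → (-0.102629, -2.0934, -0.454072)–(-0.477812, -2.0934, -0.423953)  len=0.3764
  (v29,v33,v34) [-++] → (-0.102629, -2.0934, -0.454072)–(0.520422, -2.0934, -0.5041)  len=0.6251
  (v29,v34,v25) [-+-] → (0.520422, -2.0934, -0.5041)–(0.921919, -2.0934, -0.367569)  len=0.4241
  (v25,v34,v30) [-+-] → (0.921919, -2.0934, -0.367569)–(1.66938, -2.0934, -0.113528)  len=0.7895
  (v30,v0,v31) [-++] → (1.75186, -2.0934, 0)–(1.66938, -2.0934, 0.113528)  len=0.1403
  (v34,v4,v30) [++-] → (1.74092, -2.0934, -0.0150676)–(1.66938, -2.0934, -0.113528)  len=0.1217
  (v30,v4,v0) [-++] → (1.74092, -2.0934, -0.0150676)–(1.75186, -2.0934, 0)  len=0.0186

Chained into 1 loop(s):
  loop 1: 16 segments, perimeter = 6.9027
Total perimeter = 6.903


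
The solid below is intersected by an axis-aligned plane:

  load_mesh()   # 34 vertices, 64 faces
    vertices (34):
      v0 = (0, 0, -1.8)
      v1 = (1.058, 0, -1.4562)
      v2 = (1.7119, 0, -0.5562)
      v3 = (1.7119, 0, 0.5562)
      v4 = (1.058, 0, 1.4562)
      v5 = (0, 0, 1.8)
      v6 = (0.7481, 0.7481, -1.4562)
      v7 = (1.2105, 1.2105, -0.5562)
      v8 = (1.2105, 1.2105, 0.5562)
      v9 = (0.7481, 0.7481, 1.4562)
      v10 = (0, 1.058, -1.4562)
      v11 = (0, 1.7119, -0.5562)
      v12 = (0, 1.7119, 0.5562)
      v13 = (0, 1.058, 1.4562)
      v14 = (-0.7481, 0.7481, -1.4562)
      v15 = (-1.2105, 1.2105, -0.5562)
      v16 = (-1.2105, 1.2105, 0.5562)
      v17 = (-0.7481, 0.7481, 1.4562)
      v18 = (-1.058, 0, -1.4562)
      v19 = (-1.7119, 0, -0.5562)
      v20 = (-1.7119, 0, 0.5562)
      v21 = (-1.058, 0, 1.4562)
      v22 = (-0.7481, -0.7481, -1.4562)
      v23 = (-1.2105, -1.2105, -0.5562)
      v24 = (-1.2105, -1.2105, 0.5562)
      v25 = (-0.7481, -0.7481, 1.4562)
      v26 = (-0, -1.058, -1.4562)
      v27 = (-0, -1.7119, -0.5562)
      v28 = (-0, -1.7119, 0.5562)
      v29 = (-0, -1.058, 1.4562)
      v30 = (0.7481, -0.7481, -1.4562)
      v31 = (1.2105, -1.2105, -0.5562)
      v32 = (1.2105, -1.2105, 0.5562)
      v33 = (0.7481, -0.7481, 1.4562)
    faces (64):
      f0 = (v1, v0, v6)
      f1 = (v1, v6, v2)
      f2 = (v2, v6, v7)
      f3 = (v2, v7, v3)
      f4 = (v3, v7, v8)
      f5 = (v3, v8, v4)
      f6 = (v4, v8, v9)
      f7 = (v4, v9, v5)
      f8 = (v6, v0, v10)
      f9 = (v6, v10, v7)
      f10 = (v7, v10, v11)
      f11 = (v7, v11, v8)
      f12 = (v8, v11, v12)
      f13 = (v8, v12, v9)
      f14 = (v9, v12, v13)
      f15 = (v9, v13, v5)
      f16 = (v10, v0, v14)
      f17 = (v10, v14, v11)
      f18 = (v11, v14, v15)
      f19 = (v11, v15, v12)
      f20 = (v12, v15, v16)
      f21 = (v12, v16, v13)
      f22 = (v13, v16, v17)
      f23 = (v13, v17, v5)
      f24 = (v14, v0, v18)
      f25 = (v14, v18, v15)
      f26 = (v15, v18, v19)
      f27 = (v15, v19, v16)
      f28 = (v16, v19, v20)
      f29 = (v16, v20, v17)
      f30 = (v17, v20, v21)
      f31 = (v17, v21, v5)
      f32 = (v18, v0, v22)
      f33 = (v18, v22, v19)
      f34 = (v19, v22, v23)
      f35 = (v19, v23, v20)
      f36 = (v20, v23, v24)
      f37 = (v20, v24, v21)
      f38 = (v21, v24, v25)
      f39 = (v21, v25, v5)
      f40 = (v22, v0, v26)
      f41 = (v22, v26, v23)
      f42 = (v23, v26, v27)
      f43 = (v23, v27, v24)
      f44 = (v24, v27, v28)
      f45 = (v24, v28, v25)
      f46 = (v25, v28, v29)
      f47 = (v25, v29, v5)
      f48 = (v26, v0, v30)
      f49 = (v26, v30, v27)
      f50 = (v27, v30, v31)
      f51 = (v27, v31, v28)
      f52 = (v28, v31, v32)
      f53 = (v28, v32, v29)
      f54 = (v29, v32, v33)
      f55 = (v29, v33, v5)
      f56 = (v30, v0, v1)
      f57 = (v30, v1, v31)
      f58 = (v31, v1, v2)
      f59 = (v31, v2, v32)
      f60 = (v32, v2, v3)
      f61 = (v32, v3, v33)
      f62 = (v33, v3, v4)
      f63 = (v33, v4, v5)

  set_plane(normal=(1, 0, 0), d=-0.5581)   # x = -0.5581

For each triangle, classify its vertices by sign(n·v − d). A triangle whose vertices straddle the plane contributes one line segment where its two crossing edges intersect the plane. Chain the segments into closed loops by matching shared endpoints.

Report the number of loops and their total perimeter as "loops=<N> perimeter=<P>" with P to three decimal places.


Straddling triangles (20 of 64):
  (v10,v0,v14) [++-] → (-0.5581, 0.5581, -1.54352)–(-0.5581, 0.826807, -1.4562)  len=0.2825
  (v10,v14,v11) [+-+] → (-0.5581, 0.826807, -1.4562)–(-0.5581, 0.992883, -1.22762)  len=0.2825
  (v11,v14,v15) [+--] → (-0.5581, 0.992883, -1.22762)–(-0.5581, 1.48073, -0.5562)  len=0.8299
  (v11,v15,v12) [+-+] → (-0.5581, 1.48073, -0.5562)–(-0.5581, 1.48073, 0.0433289)  len=0.5995
  (v12,v15,v16) [+--] → (-0.5581, 1.48073, 0.0433289)–(-0.5581, 1.48073, 0.5562)  len=0.5129
  (v12,v16,v13) [+-+] → (-0.5581, 1.48073, 0.5562)–(-0.5581, 1.12831, 1.04126)  len=0.5996
  (v13,v16,v17) [+--] → (-0.5581, 1.12831, 1.04126)–(-0.5581, 0.826807, 1.4562)  len=0.5129
  (v13,v17,v5) [+-+] → (-0.5581, 0.826807, 1.4562)–(-0.5581, 0.5581, 1.54352)  len=0.2825
  (v14,v0,v18) [-+-] → (-0.5581, 0.5581, -1.54352)–(-0.5581, 0, -1.61864)  len=0.5631
  (v17,v21,v5) [--+] → (-0.5581, 0, 1.61864)–(-0.5581, 0.5581, 1.54352)  len=0.5631
  (v18,v0,v22) [-+-] → (-0.5581, 0, -1.61864)–(-0.5581, -0.5581, -1.54352)  len=0.5631
  (v21,v25,v5) [--+] → (-0.5581, -0.5581, 1.54352)–(-0.5581, 0, 1.61864)  len=0.5631
  (v22,v0,v26) [-++] → (-0.5581, -0.5581, -1.54352)–(-0.5581, -0.826807, -1.4562)  len=0.2825
  (v22,v26,v23) [-+-] → (-0.5581, -0.826807, -1.4562)–(-0.5581, -1.12831, -1.04126)  len=0.5129
  (v23,v26,v27) [-++] → (-0.5581, -1.12831, -1.04126)–(-0.5581, -1.48073, -0.5562)  len=0.5996
  (v23,v27,v24) [-+-] → (-0.5581, -1.48073, -0.5562)–(-0.5581, -1.48073, -0.0433289)  len=0.5129
  (v24,v27,v28) [-++] → (-0.5581, -1.48073, -0.0433289)–(-0.5581, -1.48073, 0.5562)  len=0.5995
  (v24,v28,v25) [-+-] → (-0.5581, -1.48073, 0.5562)–(-0.5581, -0.992883, 1.22762)  len=0.8299
  (v25,v28,v29) [-++] → (-0.5581, -0.992883, 1.22762)–(-0.5581, -0.826807, 1.4562)  len=0.2825
  (v25,v29,v5) [-++] → (-0.5581, -0.826807, 1.4562)–(-0.5581, -0.5581, 1.54352)  len=0.2825

Chained into 1 loop(s):
  loop 1: 20 segments, perimeter = 10.0574
Total perimeter = 10.057

loops=1 perimeter=10.057


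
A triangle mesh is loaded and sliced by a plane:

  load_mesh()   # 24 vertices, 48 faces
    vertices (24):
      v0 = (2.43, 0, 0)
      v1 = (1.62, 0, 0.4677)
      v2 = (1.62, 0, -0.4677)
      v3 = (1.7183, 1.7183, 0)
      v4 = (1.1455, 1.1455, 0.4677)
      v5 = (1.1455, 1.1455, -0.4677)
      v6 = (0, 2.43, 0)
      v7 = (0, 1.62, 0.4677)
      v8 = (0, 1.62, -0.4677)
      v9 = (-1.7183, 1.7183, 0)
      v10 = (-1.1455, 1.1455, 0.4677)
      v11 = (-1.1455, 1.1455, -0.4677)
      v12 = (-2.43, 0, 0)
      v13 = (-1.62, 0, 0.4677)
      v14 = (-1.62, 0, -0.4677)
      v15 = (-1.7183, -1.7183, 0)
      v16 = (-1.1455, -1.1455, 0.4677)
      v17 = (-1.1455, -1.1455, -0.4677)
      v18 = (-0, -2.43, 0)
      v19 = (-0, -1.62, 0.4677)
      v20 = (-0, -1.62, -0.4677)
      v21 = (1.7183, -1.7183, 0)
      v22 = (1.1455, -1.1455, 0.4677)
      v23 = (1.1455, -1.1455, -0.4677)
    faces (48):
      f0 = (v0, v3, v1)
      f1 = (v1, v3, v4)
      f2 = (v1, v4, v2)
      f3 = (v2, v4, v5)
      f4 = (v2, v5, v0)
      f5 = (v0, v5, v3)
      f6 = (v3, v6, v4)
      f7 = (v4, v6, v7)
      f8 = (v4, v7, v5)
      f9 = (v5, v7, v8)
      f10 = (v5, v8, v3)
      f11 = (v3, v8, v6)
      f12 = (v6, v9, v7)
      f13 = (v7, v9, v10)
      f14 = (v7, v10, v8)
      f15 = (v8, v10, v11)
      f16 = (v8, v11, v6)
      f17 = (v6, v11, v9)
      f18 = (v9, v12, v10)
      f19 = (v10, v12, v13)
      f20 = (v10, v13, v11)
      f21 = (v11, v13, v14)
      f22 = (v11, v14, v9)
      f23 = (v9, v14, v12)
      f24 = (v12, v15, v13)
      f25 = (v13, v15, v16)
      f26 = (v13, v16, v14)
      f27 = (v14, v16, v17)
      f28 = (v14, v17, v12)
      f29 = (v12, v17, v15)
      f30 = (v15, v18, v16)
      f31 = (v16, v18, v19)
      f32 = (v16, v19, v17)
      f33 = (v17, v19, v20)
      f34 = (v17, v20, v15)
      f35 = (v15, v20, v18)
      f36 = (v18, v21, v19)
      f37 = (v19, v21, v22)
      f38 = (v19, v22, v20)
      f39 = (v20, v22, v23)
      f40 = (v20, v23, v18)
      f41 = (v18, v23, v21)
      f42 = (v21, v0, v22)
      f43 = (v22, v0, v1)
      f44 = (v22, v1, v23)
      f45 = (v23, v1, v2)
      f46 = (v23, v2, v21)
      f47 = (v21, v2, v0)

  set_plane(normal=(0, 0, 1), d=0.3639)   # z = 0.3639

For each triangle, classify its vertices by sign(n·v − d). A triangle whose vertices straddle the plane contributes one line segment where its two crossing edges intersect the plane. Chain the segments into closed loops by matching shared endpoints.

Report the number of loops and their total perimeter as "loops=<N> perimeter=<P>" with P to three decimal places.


Straddling triangles (32 of 48):
  (v0,v3,v1) [--+] → (1.64182, 0.381355, 0.3639)–(1.79977, 0, 0.3639)  len=0.4128
  (v1,v3,v4) [+-+] → (1.64182, 0.381355, 0.3639)–(1.27263, 1.27263, 0.3639)  len=0.9647
  (v1,v4,v2) [++-] → (1.19815, 1.01839, 0.3639)–(1.62, 0, 0.3639)  len=1.1023
  (v2,v4,v5) [-+-] → (1.19815, 1.01839, 0.3639)–(1.1455, 1.1455, 0.3639)  len=0.1376
  (v3,v6,v4) [--+] → (0.891271, 1.43058, 0.3639)–(1.27263, 1.27263, 0.3639)  len=0.4128
  (v4,v6,v7) [+-+] → (0.891271, 1.43058, 0.3639)–(0, 1.79977, 0.3639)  len=0.9647
  (v4,v7,v5) [++-] → (0.127114, 1.56735, 0.3639)–(1.1455, 1.1455, 0.3639)  len=1.1023
  (v5,v7,v8) [-+-] → (0.127114, 1.56735, 0.3639)–(0, 1.62, 0.3639)  len=0.1376
  (v6,v9,v7) [--+] → (-0.381355, 1.64182, 0.3639)–(0, 1.79977, 0.3639)  len=0.4128
  (v7,v9,v10) [+-+] → (-0.381355, 1.64182, 0.3639)–(-1.27263, 1.27263, 0.3639)  len=0.9647
  (v7,v10,v8) [++-] → (-1.01839, 1.19815, 0.3639)–(0, 1.62, 0.3639)  len=1.1023
  (v8,v10,v11) [-+-] → (-1.01839, 1.19815, 0.3639)–(-1.1455, 1.1455, 0.3639)  len=0.1376
  (v9,v12,v10) [--+] → (-1.43058, 0.891271, 0.3639)–(-1.27263, 1.27263, 0.3639)  len=0.4128
  (v10,v12,v13) [+-+] → (-1.43058, 0.891271, 0.3639)–(-1.79977, 0, 0.3639)  len=0.9647
  (v10,v13,v11) [++-] → (-1.56735, 0.127114, 0.3639)–(-1.1455, 1.1455, 0.3639)  len=1.1023
  (v11,v13,v14) [-+-] → (-1.56735, 0.127114, 0.3639)–(-1.62, 0, 0.3639)  len=0.1376
  (v12,v15,v13) [--+] → (-1.64182, -0.381355, 0.3639)–(-1.79977, 0, 0.3639)  len=0.4128
  (v13,v15,v16) [+-+] → (-1.64182, -0.381355, 0.3639)–(-1.27263, -1.27263, 0.3639)  len=0.9647
  (v13,v16,v14) [++-] → (-1.19815, -1.01839, 0.3639)–(-1.62, 0, 0.3639)  len=1.1023
  (v14,v16,v17) [-+-] → (-1.19815, -1.01839, 0.3639)–(-1.1455, -1.1455, 0.3639)  len=0.1376
  (v15,v18,v16) [--+] → (-0.891271, -1.43058, 0.3639)–(-1.27263, -1.27263, 0.3639)  len=0.4128
  (v16,v18,v19) [+-+] → (-0.891271, -1.43058, 0.3639)–(0, -1.79977, 0.3639)  len=0.9647
  (v16,v19,v17) [++-] → (-0.127114, -1.56735, 0.3639)–(-1.1455, -1.1455, 0.3639)  len=1.1023
  (v17,v19,v20) [-+-] → (-0.127114, -1.56735, 0.3639)–(0, -1.62, 0.3639)  len=0.1376
  (v18,v21,v19) [--+] → (0.381355, -1.64182, 0.3639)–(0, -1.79977, 0.3639)  len=0.4128
  (v19,v21,v22) [+-+] → (0.381355, -1.64182, 0.3639)–(1.27263, -1.27263, 0.3639)  len=0.9647
  (v19,v22,v20) [++-] → (1.01839, -1.19815, 0.3639)–(0, -1.62, 0.3639)  len=1.1023
  (v20,v22,v23) [-+-] → (1.01839, -1.19815, 0.3639)–(1.1455, -1.1455, 0.3639)  len=0.1376
  (v21,v0,v22) [--+] → (1.43058, -0.891271, 0.3639)–(1.27263, -1.27263, 0.3639)  len=0.4128
  (v22,v0,v1) [+-+] → (1.43058, -0.891271, 0.3639)–(1.79977, 0, 0.3639)  len=0.9647
  (v22,v1,v23) [++-] → (1.56735, -0.127114, 0.3639)–(1.1455, -1.1455, 0.3639)  len=1.1023
  (v23,v1,v2) [-+-] → (1.56735, -0.127114, 0.3639)–(1.62, 0, 0.3639)  len=0.1376

Chained into 2 loop(s):
  loop 1: 16 segments, perimeter = 11.0199
  loop 2: 16 segments, perimeter = 9.9191
Total perimeter = 20.939

loops=2 perimeter=20.939
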